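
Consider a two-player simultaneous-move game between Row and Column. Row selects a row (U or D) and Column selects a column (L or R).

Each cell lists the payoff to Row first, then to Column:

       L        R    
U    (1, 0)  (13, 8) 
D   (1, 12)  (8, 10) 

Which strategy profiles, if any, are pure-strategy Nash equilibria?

(U, L): Column prefers R (8 > 0) — not an equilibrium.
(U, R): Row gets 13 ≥ 8 from D, and Column gets 8 ≥ 0 from L — Nash equilibrium.
(D, L): Row gets 1 ≥ 1 from U, and Column gets 12 ≥ 10 from R — Nash equilibrium.
(D, R): Row prefers U (13 > 8); Column prefers L (12 > 10) — not an equilibrium.

(U, R) and (D, L)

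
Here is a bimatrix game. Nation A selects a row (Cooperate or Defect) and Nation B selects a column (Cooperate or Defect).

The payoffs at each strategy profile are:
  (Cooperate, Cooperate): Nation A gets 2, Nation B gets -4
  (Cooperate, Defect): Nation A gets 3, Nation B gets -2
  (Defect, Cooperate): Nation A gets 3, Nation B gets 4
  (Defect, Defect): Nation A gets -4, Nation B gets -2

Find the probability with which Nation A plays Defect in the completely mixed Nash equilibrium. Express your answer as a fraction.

Let x be the probability that Nation A plays Cooperate. In a completely mixed equilibrium, Nation B must be indifferent between Cooperate and Defect.
Nation B's expected payoff from Cooperate is −4x + 4(1−x); from Defect it is −2x − 2(1−x).
Setting these equal: −8x + 4 = -2, so x = 3/4.
Therefore Nation A plays Defect with probability 1 − 3/4 = 1/4.

1/4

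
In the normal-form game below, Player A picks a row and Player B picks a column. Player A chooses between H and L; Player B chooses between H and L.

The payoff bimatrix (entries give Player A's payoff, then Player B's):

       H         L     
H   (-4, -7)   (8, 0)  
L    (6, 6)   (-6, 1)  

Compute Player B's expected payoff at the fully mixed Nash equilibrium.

7/12

First find x, the probability Player A plays H, from Player B's indifference between H and L: −7x + 6(1−x) = (1−x), giving x = 5/12.
Since Player B is indifferent in equilibrium, Player B's expected payoff equals the payoff from either column against (5/12, 7/12). Using H: −7(5/12) + 6(7/12) = 7/12.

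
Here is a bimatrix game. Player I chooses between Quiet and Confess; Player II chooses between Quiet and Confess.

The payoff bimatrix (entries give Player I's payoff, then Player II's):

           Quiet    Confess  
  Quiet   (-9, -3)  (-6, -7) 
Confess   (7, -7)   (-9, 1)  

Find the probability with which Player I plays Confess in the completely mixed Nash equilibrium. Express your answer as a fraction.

1/3

Let p be the probability that Player I plays Quiet. In a completely mixed equilibrium, Player II must be indifferent between Quiet and Confess.
Player II's expected payoff from Quiet is −3p − 7(1−p); from Confess it is −7p + (1−p).
Setting these equal: 4p − 7 = −8p + 1, so p = 2/3.
Therefore Player I plays Confess with probability 1 − 2/3 = 1/3.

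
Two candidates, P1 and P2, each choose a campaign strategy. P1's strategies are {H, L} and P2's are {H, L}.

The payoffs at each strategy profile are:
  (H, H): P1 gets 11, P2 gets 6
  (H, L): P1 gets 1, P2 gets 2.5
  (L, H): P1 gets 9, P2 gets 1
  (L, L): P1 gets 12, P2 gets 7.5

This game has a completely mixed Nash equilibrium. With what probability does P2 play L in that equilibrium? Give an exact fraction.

Let q be the probability that P2 plays H. In a completely mixed equilibrium, P1 must be indifferent between H and L.
P1's expected payoff from H is 11q + (1−q); from L it is 9q + 12(1−q).
Setting these equal: 10q + 1 = −3q + 12, so q = 11/13.
Therefore P2 plays L with probability 1 − 11/13 = 2/13.

2/13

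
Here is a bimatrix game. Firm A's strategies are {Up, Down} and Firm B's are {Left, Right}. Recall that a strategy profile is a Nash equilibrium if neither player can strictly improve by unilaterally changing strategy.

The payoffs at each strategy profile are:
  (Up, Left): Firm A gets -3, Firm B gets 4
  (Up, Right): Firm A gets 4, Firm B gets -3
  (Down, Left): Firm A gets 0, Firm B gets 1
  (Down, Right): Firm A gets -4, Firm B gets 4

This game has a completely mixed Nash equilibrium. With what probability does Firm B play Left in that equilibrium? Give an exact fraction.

Let c be the probability that Firm B plays Left. In a completely mixed equilibrium, Firm A must be indifferent between Up and Down.
Firm A's expected payoff from Up is −3c + 4(1−c); from Down it is −4(1−c).
Setting these equal: −7c + 4 = 4c − 4, so c = 8/11.

8/11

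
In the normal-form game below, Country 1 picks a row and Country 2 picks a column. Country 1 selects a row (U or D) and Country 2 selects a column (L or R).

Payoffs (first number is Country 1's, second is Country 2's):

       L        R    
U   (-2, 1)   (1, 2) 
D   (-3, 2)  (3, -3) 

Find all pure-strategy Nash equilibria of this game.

(U, L): Country 2 prefers R (2 > 1) — not an equilibrium.
(U, R): Country 1 prefers D (3 > 1) — not an equilibrium.
(D, L): Country 1 prefers U (-2 > -3) — not an equilibrium.
(D, R): Country 2 prefers L (2 > -3) — not an equilibrium.

none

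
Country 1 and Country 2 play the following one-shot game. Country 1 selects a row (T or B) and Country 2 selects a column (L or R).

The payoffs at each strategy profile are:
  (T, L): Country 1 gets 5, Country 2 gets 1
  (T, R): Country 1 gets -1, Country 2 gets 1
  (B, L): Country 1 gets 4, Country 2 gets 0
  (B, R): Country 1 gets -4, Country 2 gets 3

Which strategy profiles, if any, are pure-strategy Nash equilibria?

(T, L): Country 1 gets 5 ≥ 4 from B, and Country 2 gets 1 ≥ 1 from R — Nash equilibrium.
(T, R): Country 1 gets -1 ≥ -4 from B, and Country 2 gets 1 ≥ 1 from L — Nash equilibrium.
(B, L): Country 1 prefers T (5 > 4); Country 2 prefers R (3 > 0) — not an equilibrium.
(B, R): Country 1 prefers T (-1 > -4) — not an equilibrium.

(T, L) and (T, R)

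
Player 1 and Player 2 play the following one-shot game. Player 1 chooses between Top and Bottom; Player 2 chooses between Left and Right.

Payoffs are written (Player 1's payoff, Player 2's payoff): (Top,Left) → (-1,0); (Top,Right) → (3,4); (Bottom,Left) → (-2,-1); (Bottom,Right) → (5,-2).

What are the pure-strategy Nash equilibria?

none

(Top, Left): Player 2 prefers Right (4 > 0) — not an equilibrium.
(Top, Right): Player 1 prefers Bottom (5 > 3) — not an equilibrium.
(Bottom, Left): Player 1 prefers Top (-1 > -2) — not an equilibrium.
(Bottom, Right): Player 2 prefers Left (-1 > -2) — not an equilibrium.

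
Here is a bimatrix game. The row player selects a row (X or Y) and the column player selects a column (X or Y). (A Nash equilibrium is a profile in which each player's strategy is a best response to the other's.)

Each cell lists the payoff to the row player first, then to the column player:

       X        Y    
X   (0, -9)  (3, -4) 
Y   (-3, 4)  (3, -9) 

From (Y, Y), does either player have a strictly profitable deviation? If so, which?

The row player at (Y, Y) earns 3; deviating to X yields 3 — not better.
The column player earns -9; deviating to X yields 4 — a strict improvement.
Only the column player has a strictly profitable deviation.

The column player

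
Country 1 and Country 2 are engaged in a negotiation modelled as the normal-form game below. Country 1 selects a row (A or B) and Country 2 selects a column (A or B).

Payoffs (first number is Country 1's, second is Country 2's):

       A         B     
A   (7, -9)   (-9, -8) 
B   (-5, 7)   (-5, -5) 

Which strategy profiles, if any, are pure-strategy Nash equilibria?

(A, A): Country 2 prefers B (-8 > -9) — not an equilibrium.
(A, B): Country 1 prefers B (-5 > -9) — not an equilibrium.
(B, A): Country 1 prefers A (7 > -5) — not an equilibrium.
(B, B): Country 2 prefers A (7 > -5) — not an equilibrium.

none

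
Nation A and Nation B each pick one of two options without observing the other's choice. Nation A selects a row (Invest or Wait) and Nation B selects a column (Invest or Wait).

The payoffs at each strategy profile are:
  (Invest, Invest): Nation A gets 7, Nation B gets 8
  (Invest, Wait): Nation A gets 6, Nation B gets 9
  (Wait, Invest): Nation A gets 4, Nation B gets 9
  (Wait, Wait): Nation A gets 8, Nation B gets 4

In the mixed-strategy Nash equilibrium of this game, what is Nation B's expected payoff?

49/6

First find x, the probability Nation A plays Invest, from Nation B's indifference between Invest and Wait: 8x + 9(1−x) = 9x + 4(1−x), giving x = 5/6.
Since Nation B is indifferent in equilibrium, Nation B's expected payoff equals the payoff from either column against (5/6, 1/6). Using Invest: 8(5/6) + 9(1/6) = 49/6.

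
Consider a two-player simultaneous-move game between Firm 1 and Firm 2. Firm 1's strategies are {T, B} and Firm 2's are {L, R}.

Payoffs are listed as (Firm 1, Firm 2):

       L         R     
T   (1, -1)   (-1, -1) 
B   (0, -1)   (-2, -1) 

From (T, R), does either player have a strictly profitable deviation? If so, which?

Firm 1 at (T, R) earns -1; deviating to B yields -2 — not better.
Firm 2 earns -1; deviating to L yields -1 — not better.
Neither player can strictly improve; the profile is a Nash equilibrium.

Neither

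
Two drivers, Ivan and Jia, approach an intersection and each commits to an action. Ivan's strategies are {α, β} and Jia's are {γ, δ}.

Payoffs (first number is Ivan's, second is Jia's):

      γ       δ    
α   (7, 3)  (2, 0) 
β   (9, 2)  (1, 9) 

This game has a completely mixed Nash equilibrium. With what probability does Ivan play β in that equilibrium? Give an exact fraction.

Let p be the probability that Ivan plays α. In a completely mixed equilibrium, Jia must be indifferent between γ and δ.
Jia's expected payoff from γ is 3p + 2(1−p); from δ it is 9(1−p).
Setting these equal: p + 2 = −9p + 9, so p = 7/10.
Therefore Ivan plays β with probability 1 − 7/10 = 3/10.

3/10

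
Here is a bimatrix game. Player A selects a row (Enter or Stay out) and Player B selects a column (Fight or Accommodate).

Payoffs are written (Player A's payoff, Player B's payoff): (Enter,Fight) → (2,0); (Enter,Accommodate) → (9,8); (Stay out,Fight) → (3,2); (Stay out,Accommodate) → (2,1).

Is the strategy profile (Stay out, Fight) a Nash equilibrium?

Yes

At (Stay out, Fight), Player A earns 3; switching to Enter would give 2, so Player A has no profitable deviation.
Player B earns 2; switching to Accommodate would give 1, so Player B has no profitable deviation.
Neither player can gain by a unilateral deviation, so this profile is a Nash equilibrium.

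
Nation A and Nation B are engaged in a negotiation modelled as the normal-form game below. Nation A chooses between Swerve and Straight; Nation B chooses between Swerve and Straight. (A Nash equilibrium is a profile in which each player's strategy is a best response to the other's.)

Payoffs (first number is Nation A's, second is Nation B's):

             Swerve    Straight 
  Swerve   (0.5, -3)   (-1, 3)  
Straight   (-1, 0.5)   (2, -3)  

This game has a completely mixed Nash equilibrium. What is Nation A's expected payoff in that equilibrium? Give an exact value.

First find q, the probability Nation B plays Swerve, from Nation A's indifference between Swerve and Straight: 0.5q − (1−q) = −q + 2(1−q), giving q = 2/3.
Since Nation A is indifferent in equilibrium, Nation A's expected payoff equals the payoff from either row against (2/3, 1/3). Using Swerve: 0.5(2/3) − (1/3) = 0.

0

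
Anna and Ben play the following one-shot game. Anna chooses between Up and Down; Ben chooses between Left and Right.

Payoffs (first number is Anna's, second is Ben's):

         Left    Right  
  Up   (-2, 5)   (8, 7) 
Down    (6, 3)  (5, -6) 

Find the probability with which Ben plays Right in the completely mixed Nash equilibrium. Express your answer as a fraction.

Let c be the probability that Ben plays Left. In a completely mixed equilibrium, Anna must be indifferent between Up and Down.
Anna's expected payoff from Up is −2c + 8(1−c); from Down it is 6c + 5(1−c).
Setting these equal: −10c + 8 = c + 5, so c = 3/11.
Therefore Ben plays Right with probability 1 − 3/11 = 8/11.

8/11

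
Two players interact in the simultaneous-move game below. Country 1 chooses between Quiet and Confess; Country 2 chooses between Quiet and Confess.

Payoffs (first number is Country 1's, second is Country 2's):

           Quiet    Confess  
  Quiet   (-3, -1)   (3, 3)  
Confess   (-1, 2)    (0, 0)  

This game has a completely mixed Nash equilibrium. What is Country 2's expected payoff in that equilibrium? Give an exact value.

First find p, the probability Country 1 plays Quiet, from Country 2's indifference between Quiet and Confess: −p + 2(1−p) = 3p, giving p = 1/3.
Since Country 2 is indifferent in equilibrium, Country 2's expected payoff equals the payoff from either column against (1/3, 2/3). Using Quiet: −(1/3) + 2(2/3) = 1.

1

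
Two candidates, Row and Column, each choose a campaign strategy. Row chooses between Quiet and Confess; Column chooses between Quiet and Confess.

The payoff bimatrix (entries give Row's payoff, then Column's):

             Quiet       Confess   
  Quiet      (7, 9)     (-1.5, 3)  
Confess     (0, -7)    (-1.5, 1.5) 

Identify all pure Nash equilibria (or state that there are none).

(Quiet, Quiet): Row gets 7 ≥ 0 from Confess, and Column gets 9 ≥ 3 from Confess — Nash equilibrium.
(Quiet, Confess): Column prefers Quiet (9 > 3) — not an equilibrium.
(Confess, Quiet): Row prefers Quiet (7 > 0); Column prefers Confess (1.5 > -7) — not an equilibrium.
(Confess, Confess): Row gets -1.5 ≥ -1.5 from Quiet, and Column gets 1.5 ≥ -7 from Quiet — Nash equilibrium.

(Quiet, Quiet) and (Confess, Confess)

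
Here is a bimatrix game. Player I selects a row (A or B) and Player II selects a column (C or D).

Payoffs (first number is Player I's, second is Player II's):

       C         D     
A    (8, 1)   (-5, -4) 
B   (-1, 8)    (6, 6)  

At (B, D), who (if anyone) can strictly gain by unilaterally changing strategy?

Player I at (B, D) earns 6; deviating to A yields -5 — not better.
Player II earns 6; deviating to C yields 8 — a strict improvement.
Only Player II has a strictly profitable deviation.

Player II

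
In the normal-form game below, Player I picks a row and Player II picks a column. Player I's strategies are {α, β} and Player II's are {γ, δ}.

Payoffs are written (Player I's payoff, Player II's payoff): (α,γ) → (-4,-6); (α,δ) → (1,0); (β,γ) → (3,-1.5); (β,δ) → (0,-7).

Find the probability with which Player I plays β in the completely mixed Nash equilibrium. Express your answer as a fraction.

Let r be the probability that Player I plays α. In a completely mixed equilibrium, Player II must be indifferent between γ and δ.
Player II's expected payoff from γ is −6r − 1.5(1−r); from δ it is −7(1−r).
Setting these equal: −4.5r − 1.5 = 7r − 7, so r = 11/23.
Therefore Player I plays β with probability 1 − 11/23 = 12/23.

12/23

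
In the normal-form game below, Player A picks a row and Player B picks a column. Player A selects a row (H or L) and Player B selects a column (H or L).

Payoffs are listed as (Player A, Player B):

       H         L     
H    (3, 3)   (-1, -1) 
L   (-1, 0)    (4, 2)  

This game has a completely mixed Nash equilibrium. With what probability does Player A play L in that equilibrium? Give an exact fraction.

Let p be the probability that Player A plays H. In a completely mixed equilibrium, Player B must be indifferent between H and L.
Player B's expected payoff from H is 3p; from L it is −p + 2(1−p).
Setting these equal: 3p = −3p + 2, so p = 1/3.
Therefore Player A plays L with probability 1 − 1/3 = 2/3.

2/3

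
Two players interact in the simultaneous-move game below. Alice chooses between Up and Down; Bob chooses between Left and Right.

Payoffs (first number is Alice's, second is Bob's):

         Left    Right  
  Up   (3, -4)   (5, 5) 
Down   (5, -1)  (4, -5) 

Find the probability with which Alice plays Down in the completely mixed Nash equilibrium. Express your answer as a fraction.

Let p be the probability that Alice plays Up. In a completely mixed equilibrium, Bob must be indifferent between Left and Right.
Bob's expected payoff from Left is −4p − (1−p); from Right it is 5p − 5(1−p).
Setting these equal: −3p − 1 = 10p − 5, so p = 4/13.
Therefore Alice plays Down with probability 1 − 4/13 = 9/13.

9/13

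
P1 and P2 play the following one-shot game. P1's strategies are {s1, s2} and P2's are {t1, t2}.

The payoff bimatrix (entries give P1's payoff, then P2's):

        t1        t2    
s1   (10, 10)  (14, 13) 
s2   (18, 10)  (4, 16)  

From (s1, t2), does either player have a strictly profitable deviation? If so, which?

Neither

P1 at (s1, t2) earns 14; deviating to s2 yields 4 — not better.
P2 earns 13; deviating to t1 yields 10 — not better.
Neither player can strictly improve; the profile is a Nash equilibrium.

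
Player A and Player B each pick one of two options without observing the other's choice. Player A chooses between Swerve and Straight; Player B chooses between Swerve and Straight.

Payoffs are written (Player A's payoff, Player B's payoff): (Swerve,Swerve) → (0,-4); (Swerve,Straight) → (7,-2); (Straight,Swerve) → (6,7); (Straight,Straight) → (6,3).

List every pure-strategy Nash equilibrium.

(Swerve, Straight) and (Straight, Swerve)

(Swerve, Swerve): Player A prefers Straight (6 > 0); Player B prefers Straight (-2 > -4) — not an equilibrium.
(Swerve, Straight): Player A gets 7 ≥ 6 from Straight, and Player B gets -2 ≥ -4 from Swerve — Nash equilibrium.
(Straight, Swerve): Player A gets 6 ≥ 0 from Swerve, and Player B gets 7 ≥ 3 from Straight — Nash equilibrium.
(Straight, Straight): Player A prefers Swerve (7 > 6); Player B prefers Swerve (7 > 3) — not an equilibrium.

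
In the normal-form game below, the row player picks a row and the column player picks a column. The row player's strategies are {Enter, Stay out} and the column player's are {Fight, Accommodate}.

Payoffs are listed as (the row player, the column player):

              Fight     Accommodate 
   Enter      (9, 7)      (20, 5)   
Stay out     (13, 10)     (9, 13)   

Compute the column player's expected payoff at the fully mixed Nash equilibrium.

41/5

First find p, the probability the row player plays Enter, from the column player's indifference between Fight and Accommodate: 7p + 10(1−p) = 5p + 13(1−p), giving p = 3/5.
Since the column player is indifferent in equilibrium, the column player's expected payoff equals the payoff from either column against (3/5, 2/5). Using Fight: 7(3/5) + 10(2/5) = 41/5.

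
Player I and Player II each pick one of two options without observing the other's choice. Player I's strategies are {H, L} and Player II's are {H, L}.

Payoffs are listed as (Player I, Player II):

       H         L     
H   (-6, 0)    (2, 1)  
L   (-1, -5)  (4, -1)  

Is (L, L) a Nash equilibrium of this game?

At (L, L), Player I earns 4; switching to H would give 2, so Player I has no profitable deviation.
Player II earns -1; switching to H would give -5, so Player II has no profitable deviation.
Neither player can gain by a unilateral deviation, so this profile is a Nash equilibrium.

Yes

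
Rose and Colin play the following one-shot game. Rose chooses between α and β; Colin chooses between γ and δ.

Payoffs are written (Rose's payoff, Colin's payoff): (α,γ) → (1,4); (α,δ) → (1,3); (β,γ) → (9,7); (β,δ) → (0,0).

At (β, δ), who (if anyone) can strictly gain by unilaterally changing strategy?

Rose at (β, δ) earns 0; deviating to α yields 1 — a strict improvement.
Colin earns 0; deviating to γ yields 7 — a strict improvement.
Both Rose and Colin have strictly profitable deviations.

Both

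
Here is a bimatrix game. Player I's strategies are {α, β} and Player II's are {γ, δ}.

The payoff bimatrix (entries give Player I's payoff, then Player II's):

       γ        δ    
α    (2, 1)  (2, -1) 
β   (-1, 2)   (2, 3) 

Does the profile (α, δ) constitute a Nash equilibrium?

No

At (α, δ), Player I earns 2; switching to β would give 2, so Player I has no profitable deviation.
Player II earns -1; switching to γ would give 1, so Player II would deviate.
Since at least one player can profitably deviate, this is not a Nash equilibrium.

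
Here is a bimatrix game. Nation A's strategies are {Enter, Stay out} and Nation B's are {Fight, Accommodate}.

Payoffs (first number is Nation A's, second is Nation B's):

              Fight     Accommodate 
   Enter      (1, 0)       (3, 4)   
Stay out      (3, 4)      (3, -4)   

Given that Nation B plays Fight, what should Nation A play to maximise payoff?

Stay out

Against Fight, Nation A earns 1 from Enter and 3 from Stay out.
So Stay out is the best response.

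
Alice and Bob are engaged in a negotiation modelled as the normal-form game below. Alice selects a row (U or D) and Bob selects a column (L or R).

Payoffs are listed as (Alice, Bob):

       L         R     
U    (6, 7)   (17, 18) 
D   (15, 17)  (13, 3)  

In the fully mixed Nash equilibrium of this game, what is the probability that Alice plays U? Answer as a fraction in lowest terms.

14/25

Let p be the probability that Alice plays U. In a completely mixed equilibrium, Bob must be indifferent between L and R.
Bob's expected payoff from L is 7p + 17(1−p); from R it is 18p + 3(1−p).
Setting these equal: −10p + 17 = 15p + 3, so p = 14/25.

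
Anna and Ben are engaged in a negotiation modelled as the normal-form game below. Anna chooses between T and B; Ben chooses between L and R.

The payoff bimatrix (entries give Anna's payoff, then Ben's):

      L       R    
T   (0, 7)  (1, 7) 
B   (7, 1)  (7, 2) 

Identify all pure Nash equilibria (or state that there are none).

(B, R)

(T, L): Anna prefers B (7 > 0) — not an equilibrium.
(T, R): Anna prefers B (7 > 1) — not an equilibrium.
(B, L): Ben prefers R (2 > 1) — not an equilibrium.
(B, R): Anna gets 7 ≥ 1 from T, and Ben gets 2 ≥ 1 from L — Nash equilibrium.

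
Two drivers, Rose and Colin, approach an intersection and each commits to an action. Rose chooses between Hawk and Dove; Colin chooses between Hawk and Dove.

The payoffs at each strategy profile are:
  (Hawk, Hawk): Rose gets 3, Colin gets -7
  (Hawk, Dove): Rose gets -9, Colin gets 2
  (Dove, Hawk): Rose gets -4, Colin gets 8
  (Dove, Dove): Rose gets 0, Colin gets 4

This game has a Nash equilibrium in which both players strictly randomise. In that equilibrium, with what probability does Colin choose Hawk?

Let q be the probability that Colin plays Hawk. In a completely mixed equilibrium, Rose must be indifferent between Hawk and Dove.
Rose's expected payoff from Hawk is 3q − 9(1−q); from Dove it is −4q.
Setting these equal: 12q − 9 = −4q, so q = 9/16.

9/16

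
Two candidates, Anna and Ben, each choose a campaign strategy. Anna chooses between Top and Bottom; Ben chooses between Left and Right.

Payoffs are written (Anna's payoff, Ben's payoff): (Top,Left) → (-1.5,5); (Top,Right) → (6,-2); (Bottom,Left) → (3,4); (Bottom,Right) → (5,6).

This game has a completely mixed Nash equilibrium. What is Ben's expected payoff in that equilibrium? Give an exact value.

First find x, the probability Anna plays Top, from Ben's indifference between Left and Right: 5x + 4(1−x) = −2x + 6(1−x), giving x = 2/9.
Since Ben is indifferent in equilibrium, Ben's expected payoff equals the payoff from either column against (2/9, 7/9). Using Left: 5(2/9) + 4(7/9) = 38/9.

38/9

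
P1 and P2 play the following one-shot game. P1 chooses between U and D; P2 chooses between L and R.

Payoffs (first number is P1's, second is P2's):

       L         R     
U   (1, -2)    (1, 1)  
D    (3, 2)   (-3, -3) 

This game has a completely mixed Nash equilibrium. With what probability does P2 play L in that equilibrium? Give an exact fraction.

2/3

Let q be the probability that P2 plays L. In a completely mixed equilibrium, P1 must be indifferent between U and D.
P1's expected payoff from U is q + (1−q); from D it is 3q − 3(1−q).
Setting these equal: 1 = 6q − 3, so q = 2/3.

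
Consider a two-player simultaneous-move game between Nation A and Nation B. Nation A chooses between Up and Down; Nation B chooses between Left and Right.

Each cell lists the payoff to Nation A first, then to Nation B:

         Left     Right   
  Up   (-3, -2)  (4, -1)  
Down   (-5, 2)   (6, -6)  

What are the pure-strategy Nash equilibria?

none

(Up, Left): Nation B prefers Right (-1 > -2) — not an equilibrium.
(Up, Right): Nation A prefers Down (6 > 4) — not an equilibrium.
(Down, Left): Nation A prefers Up (-3 > -5) — not an equilibrium.
(Down, Right): Nation B prefers Left (2 > -6) — not an equilibrium.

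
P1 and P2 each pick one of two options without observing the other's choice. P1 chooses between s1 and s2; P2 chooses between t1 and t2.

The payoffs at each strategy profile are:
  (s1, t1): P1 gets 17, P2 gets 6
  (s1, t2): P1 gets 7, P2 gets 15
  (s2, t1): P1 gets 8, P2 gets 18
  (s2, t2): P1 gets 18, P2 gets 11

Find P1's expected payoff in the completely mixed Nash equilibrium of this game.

First find y, the probability P2 plays t1, from P1's indifference between s1 and s2: 17y + 7(1−y) = 8y + 18(1−y), giving y = 11/20.
Since P1 is indifferent in equilibrium, P1's expected payoff equals the payoff from either row against (11/20, 9/20). Using s1: 17(11/20) + 7(9/20) = 25/2.

25/2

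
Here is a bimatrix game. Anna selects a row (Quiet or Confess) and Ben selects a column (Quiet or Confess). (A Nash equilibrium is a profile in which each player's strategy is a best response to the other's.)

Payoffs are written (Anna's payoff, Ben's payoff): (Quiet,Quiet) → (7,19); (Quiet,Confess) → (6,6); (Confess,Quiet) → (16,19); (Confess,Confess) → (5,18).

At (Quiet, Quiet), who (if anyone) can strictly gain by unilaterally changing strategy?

Anna at (Quiet, Quiet) earns 7; deviating to Confess yields 16 — a strict improvement.
Ben earns 19; deviating to Confess yields 6 — not better.
Only Anna has a strictly profitable deviation.

Anna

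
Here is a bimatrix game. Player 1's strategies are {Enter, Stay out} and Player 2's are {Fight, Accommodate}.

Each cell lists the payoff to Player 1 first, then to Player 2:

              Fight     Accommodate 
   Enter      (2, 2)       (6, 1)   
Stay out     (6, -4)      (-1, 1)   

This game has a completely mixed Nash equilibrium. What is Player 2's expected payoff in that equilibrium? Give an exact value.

First find p, the probability Player 1 plays Enter, from Player 2's indifference between Fight and Accommodate: 2p − 4(1−p) = p + (1−p), giving p = 5/6.
Since Player 2 is indifferent in equilibrium, Player 2's expected payoff equals the payoff from either column against (5/6, 1/6). Using Fight: 2(5/6) − 4(1/6) = 1.

1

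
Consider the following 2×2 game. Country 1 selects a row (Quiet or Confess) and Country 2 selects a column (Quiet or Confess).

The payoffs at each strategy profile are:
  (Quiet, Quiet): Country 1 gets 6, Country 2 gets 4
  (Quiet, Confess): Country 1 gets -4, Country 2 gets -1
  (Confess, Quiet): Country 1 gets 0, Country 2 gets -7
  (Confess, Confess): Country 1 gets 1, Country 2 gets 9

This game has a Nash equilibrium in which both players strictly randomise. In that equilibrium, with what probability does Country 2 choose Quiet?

5/11

Let c be the probability that Country 2 plays Quiet. In a completely mixed equilibrium, Country 1 must be indifferent between Quiet and Confess.
Country 1's expected payoff from Quiet is 6c − 4(1−c); from Confess it is (1−c).
Setting these equal: 10c − 4 = −c + 1, so c = 5/11.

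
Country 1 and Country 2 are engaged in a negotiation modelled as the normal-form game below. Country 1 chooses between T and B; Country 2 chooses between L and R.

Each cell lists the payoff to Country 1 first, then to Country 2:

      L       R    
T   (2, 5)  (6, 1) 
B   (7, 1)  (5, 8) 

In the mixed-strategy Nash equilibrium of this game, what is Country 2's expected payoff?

First find p, the probability Country 1 plays T, from Country 2's indifference between L and R: 5p + (1−p) = p + 8(1−p), giving p = 7/11.
Since Country 2 is indifferent in equilibrium, Country 2's expected payoff equals the payoff from either column against (7/11, 4/11). Using L: 5(7/11) + (4/11) = 39/11.

39/11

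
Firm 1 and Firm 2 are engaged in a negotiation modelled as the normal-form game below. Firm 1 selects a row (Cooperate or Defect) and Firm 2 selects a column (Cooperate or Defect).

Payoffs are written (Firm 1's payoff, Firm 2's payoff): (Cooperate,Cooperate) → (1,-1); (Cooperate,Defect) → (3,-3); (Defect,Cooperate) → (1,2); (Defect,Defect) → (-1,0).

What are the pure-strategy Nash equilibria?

(Cooperate, Cooperate) and (Defect, Cooperate)

(Cooperate, Cooperate): Firm 1 gets 1 ≥ 1 from Defect, and Firm 2 gets -1 ≥ -3 from Defect — Nash equilibrium.
(Cooperate, Defect): Firm 2 prefers Cooperate (-1 > -3) — not an equilibrium.
(Defect, Cooperate): Firm 1 gets 1 ≥ 1 from Cooperate, and Firm 2 gets 2 ≥ 0 from Defect — Nash equilibrium.
(Defect, Defect): Firm 1 prefers Cooperate (3 > -1); Firm 2 prefers Cooperate (2 > 0) — not an equilibrium.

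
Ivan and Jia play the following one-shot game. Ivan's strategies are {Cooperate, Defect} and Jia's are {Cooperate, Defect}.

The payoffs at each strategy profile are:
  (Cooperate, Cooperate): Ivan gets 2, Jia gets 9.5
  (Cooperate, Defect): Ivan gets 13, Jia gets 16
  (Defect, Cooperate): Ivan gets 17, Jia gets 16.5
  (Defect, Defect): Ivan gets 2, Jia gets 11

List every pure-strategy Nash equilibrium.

(Cooperate, Cooperate): Ivan prefers Defect (17 > 2); Jia prefers Defect (16 > 9.5) — not an equilibrium.
(Cooperate, Defect): Ivan gets 13 ≥ 2 from Defect, and Jia gets 16 ≥ 9.5 from Cooperate — Nash equilibrium.
(Defect, Cooperate): Ivan gets 17 ≥ 2 from Cooperate, and Jia gets 16.5 ≥ 11 from Defect — Nash equilibrium.
(Defect, Defect): Ivan prefers Cooperate (13 > 2); Jia prefers Cooperate (16.5 > 11) — not an equilibrium.

(Cooperate, Defect) and (Defect, Cooperate)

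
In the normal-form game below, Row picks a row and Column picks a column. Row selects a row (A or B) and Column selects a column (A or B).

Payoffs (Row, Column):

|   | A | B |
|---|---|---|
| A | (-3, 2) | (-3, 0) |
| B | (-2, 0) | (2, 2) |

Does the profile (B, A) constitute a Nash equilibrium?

No

At (B, A), Row earns -2; switching to A would give -3, so Row has no profitable deviation.
Column earns 0; switching to B would give 2, so Column would deviate.
Since at least one player can profitably deviate, this is not a Nash equilibrium.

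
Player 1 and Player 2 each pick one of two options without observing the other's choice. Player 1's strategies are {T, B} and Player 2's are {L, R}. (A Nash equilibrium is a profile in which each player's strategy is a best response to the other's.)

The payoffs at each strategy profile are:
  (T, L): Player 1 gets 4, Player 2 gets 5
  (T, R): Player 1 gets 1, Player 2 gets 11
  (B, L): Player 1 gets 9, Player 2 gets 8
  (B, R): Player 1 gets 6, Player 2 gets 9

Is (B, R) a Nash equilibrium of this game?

Yes

At (B, R), Player 1 earns 6; switching to T would give 1, so Player 1 has no profitable deviation.
Player 2 earns 9; switching to L would give 8, so Player 2 has no profitable deviation.
Neither player can gain by a unilateral deviation, so this profile is a Nash equilibrium.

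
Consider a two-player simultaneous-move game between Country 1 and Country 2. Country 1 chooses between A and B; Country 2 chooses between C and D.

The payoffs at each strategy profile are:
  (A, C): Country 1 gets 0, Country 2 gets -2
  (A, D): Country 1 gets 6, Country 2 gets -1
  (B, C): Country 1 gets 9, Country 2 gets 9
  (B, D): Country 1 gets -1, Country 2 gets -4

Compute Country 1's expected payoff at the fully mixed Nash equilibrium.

First find y, the probability Country 2 plays C, from Country 1's indifference between A and B: 6(1−y) = 9y − (1−y), giving y = 7/16.
Since Country 1 is indifferent in equilibrium, Country 1's expected payoff equals the payoff from either row against (7/16, 9/16). Using A: 6(9/16) = 27/8.

27/8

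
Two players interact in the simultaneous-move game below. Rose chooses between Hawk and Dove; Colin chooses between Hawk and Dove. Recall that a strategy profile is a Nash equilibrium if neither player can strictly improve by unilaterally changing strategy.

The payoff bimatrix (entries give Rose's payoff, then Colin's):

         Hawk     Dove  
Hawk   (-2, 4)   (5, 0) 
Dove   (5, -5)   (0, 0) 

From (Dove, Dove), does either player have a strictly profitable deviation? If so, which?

Rose

Rose at (Dove, Dove) earns 0; deviating to Hawk yields 5 — a strict improvement.
Colin earns 0; deviating to Hawk yields -5 — not better.
Only Rose has a strictly profitable deviation.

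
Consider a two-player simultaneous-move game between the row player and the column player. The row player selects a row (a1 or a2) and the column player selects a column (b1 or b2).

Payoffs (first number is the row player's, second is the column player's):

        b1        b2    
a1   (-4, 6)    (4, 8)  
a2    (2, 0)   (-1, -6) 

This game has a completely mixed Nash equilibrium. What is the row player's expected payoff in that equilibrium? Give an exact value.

First find y, the probability the column player plays b1, from the row player's indifference between a1 and a2: −4y + 4(1−y) = 2y − (1−y), giving y = 5/11.
Since the row player is indifferent in equilibrium, the row player's expected payoff equals the payoff from either row against (5/11, 6/11). Using a1: −4(5/11) + 4(6/11) = 4/11.

4/11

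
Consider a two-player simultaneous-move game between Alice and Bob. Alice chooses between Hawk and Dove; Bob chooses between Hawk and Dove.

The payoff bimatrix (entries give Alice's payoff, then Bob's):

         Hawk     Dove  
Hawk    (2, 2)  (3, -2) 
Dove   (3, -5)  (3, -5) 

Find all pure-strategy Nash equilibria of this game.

(Hawk, Hawk): Alice prefers Dove (3 > 2) — not an equilibrium.
(Hawk, Dove): Bob prefers Hawk (2 > -2) — not an equilibrium.
(Dove, Hawk): Alice gets 3 ≥ 2 from Hawk, and Bob gets -5 ≥ -5 from Dove — Nash equilibrium.
(Dove, Dove): Alice gets 3 ≥ 3 from Hawk, and Bob gets -5 ≥ -5 from Hawk — Nash equilibrium.

(Dove, Hawk) and (Dove, Dove)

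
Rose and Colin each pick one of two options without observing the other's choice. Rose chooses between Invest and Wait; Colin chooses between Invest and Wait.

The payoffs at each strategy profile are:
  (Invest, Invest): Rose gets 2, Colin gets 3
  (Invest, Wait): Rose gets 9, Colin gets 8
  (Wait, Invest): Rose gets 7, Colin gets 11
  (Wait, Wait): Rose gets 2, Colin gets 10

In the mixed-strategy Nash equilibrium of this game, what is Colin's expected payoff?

First find p, the probability Rose plays Invest, from Colin's indifference between Invest and Wait: 3p + 11(1−p) = 8p + 10(1−p), giving p = 1/6.
Since Colin is indifferent in equilibrium, Colin's expected payoff equals the payoff from either column against (1/6, 5/6). Using Invest: 3(1/6) + 11(5/6) = 29/3.

29/3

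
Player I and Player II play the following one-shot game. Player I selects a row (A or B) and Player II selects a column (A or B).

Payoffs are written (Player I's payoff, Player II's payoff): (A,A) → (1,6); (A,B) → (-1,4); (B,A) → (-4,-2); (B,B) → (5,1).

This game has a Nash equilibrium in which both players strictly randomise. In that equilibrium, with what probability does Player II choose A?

Let q be the probability that Player II plays A. In a completely mixed equilibrium, Player I must be indifferent between A and B.
Player I's expected payoff from A is q − (1−q); from B it is −4q + 5(1−q).
Setting these equal: 2q − 1 = −9q + 5, so q = 6/11.

6/11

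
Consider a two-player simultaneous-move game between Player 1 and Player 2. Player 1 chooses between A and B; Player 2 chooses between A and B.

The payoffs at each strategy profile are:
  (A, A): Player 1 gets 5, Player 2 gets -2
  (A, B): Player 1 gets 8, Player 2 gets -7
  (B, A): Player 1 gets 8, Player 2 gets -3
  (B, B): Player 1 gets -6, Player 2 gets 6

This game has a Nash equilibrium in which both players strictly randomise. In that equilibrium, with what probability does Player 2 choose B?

3/17

Let c be the probability that Player 2 plays A. In a completely mixed equilibrium, Player 1 must be indifferent between A and B.
Player 1's expected payoff from A is 5c + 8(1−c); from B it is 8c − 6(1−c).
Setting these equal: −3c + 8 = 14c − 6, so c = 14/17.
Therefore Player 2 plays B with probability 1 − 14/17 = 3/17.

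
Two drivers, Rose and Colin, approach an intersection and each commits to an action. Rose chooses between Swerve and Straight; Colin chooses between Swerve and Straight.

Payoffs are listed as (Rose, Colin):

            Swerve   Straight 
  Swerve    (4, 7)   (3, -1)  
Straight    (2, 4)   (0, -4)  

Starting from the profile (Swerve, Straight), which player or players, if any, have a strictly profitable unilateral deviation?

Colin

Rose at (Swerve, Straight) earns 3; deviating to Straight yields 0 — not better.
Colin earns -1; deviating to Swerve yields 7 — a strict improvement.
Only Colin has a strictly profitable deviation.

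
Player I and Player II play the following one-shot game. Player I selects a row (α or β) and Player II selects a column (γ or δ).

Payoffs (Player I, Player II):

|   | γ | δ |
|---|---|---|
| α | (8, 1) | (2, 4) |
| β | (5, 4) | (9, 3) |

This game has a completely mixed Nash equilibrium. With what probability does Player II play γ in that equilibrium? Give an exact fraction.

Let c be the probability that Player II plays γ. In a completely mixed equilibrium, Player I must be indifferent between α and β.
Player I's expected payoff from α is 8c + 2(1−c); from β it is 5c + 9(1−c).
Setting these equal: 6c + 2 = −4c + 9, so c = 7/10.

7/10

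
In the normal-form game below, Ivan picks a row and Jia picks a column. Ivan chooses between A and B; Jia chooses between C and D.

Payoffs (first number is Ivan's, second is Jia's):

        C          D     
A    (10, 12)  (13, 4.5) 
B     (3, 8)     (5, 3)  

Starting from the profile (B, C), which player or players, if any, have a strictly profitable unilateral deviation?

Ivan at (B, C) earns 3; deviating to A yields 10 — a strict improvement.
Jia earns 8; deviating to D yields 3 — not better.
Only Ivan has a strictly profitable deviation.

Ivan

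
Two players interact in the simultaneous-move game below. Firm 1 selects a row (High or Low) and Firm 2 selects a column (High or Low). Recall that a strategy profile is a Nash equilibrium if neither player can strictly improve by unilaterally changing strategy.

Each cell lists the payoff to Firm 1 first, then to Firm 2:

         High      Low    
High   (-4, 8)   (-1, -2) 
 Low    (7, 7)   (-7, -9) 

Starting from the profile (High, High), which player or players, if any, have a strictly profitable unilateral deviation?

Firm 1 at (High, High) earns -4; deviating to Low yields 7 — a strict improvement.
Firm 2 earns 8; deviating to Low yields -2 — not better.
Only Firm 1 has a strictly profitable deviation.

Firm 1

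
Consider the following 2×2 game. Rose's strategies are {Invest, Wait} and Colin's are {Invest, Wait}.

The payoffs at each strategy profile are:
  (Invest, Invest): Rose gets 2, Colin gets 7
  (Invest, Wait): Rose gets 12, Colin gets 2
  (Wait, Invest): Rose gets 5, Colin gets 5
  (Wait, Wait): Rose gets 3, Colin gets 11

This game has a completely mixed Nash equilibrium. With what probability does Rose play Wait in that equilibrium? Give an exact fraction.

Let x be the probability that Rose plays Invest. In a completely mixed equilibrium, Colin must be indifferent between Invest and Wait.
Colin's expected payoff from Invest is 7x + 5(1−x); from Wait it is 2x + 11(1−x).
Setting these equal: 2x + 5 = −9x + 11, so x = 6/11.
Therefore Rose plays Wait with probability 1 − 6/11 = 5/11.

5/11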